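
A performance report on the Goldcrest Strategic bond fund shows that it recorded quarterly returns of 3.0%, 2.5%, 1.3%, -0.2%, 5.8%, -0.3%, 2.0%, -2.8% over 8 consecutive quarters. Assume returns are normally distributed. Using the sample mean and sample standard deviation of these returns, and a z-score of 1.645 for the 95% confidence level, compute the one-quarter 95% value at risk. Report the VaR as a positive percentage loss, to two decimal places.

2.83

r̄ = (3 + 2.5 + 1.3 − 0.2 + 5.8 − 0.3 + 2 − 2.8) / 8 = 11.30 / 8 = 1.4125%
Sample σ = √[Σ(r − r̄)² / 7] = √[46.5888 / 7] = √6.6555 = 2.5798%
VaR = −(r̄ − z·σ) = −(1.4125 − 1.645 × 2.5798) = −(-2.8313) = 2.8313%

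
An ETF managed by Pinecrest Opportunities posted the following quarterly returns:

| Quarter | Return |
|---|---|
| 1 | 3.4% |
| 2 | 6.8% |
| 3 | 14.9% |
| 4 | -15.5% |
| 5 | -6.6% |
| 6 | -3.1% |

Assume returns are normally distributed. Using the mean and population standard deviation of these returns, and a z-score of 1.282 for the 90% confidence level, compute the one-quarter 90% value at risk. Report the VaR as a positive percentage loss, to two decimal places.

12.55

Mean return r̄ = -0.10 / 6 = -0.0167%
Σ(r − r̄)² = (3.4 − (-0.0167))² + (6.8 − (-0.0167))² + … = 573.2283
σ = √[573.2283 / 6] = 9.7744%
VaR = −(r̄ − z·σ) = −(-0.0167 − 1.282 × 9.7744) = −(-12.5475) = 12.5475%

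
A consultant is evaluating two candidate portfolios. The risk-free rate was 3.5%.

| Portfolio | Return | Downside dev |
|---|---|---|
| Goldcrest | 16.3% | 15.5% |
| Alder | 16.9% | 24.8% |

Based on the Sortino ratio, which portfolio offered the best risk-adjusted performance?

Goldcrest: Sortino ratio = (16.3% − 3.5%) / 15.5% = 0.826
Alder: Sortino ratio = (16.9% − 3.5%) / 24.8% = 0.540
Highest: Goldcrest (0.826).

Goldcrest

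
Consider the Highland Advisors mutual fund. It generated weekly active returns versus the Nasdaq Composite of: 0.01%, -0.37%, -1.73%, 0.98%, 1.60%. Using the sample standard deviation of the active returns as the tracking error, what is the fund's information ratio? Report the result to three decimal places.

0.076

r̄ = (0.01 − 0.37 − 1.73 + 0.98 + 1.6) / 5 = 0.0980%
Σ(r − r̄)² = (0.01 − 0.0980)² + (-0.37 − 0.0980)² + … = 6.6023
σ = √[6.6023 / 4] = 1.2847%
IR = r̄ / tracking error = 0.0980 / 1.2847 = 0.0763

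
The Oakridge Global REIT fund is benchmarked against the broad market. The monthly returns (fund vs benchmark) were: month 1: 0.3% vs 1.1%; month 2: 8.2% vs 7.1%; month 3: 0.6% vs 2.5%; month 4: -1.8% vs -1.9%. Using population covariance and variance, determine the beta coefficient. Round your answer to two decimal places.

r̄p = 1.8250%,  r̄m = 2.2000%
Cov = Σ(rp − r̄p)(rm − r̄m) / 4 = 11.8525
Var(rm) = Σ(rm − r̄m)² / 4 = 10.5300
β = Cov / Var = 11.8525 / 10.5300 = 1.1256

1.13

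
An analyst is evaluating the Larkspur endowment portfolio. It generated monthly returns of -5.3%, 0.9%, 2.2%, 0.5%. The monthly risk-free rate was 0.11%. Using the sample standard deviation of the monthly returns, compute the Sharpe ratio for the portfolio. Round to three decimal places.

-0.161

Mean return r̄ = -1.70 / 4 = -0.4250%
Σ(r − r̄)² = (-5.3 − (-0.4250))² + (0.9 − (-0.4250))² + (2.2 − (-0.4250))² + … = 33.2675
σ = √[33.2675 / 3] = 3.3300%
Sharpe = (r̄ − rf) / σ = (-0.4250 − 0.11) / 3.3300 = -0.5350 / 3.3300 = -0.1607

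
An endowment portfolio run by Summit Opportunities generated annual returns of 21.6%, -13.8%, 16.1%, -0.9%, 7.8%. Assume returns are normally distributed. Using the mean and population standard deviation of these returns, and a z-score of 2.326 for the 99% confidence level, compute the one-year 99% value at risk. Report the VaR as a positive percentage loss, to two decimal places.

23.04

r̄ = (21.6 − 13.8 + 16.1 − 0.9 + 7.8) / 5 = 30.80 / 5 = 6.1600%
Σ(r − r̄)² = 788.1320; population σ = √(788.1320/5) = 12.5549%
VaR = −(r̄ − z·σ) = −(6.1600 − 2.326 × 12.5549) = −(-23.0427) = 23.0427%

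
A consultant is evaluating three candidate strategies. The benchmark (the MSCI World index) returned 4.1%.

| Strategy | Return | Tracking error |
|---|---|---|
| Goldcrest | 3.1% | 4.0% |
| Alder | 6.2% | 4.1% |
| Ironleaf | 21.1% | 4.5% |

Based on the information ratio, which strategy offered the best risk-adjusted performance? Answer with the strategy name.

Ironleaf

Goldcrest: IR = (3.1% − 4.1%) / 4.0% = -0.250
Alder: IR = (6.2% − 4.1%) / 4.1% = 0.512
Ironleaf: IR = (21.1% − 4.1%) / 4.5% = 3.778
Highest: Ironleaf (3.778).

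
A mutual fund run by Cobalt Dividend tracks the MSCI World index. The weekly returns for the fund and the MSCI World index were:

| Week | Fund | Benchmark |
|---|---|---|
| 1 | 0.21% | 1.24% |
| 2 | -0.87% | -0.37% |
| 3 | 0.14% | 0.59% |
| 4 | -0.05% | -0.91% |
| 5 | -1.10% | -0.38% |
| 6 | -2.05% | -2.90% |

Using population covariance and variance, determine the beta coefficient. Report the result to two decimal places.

r̄p = -0.6200%,  r̄m = -0.4550%
Cov = Σ(rp − r̄p)(rm − r̄m) / 6 = 0.8968
Var(rm) = Σ(rm − r̄m)² / 6 = 1.6938
β = Cov / Var = 0.8968 / 1.6938 = 0.5295

0.53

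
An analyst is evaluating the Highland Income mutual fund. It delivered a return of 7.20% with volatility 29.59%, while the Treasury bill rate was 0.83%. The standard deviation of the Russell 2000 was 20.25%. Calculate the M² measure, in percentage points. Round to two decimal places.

5.19

Sharpe = (Rp − Rf) / σp = (7.20% − 0.83%) / 29.59% = 0.2153
M² = Rf + Sharpe × σm = 0.83% + 0.2153 × 20.25% = 5.1898%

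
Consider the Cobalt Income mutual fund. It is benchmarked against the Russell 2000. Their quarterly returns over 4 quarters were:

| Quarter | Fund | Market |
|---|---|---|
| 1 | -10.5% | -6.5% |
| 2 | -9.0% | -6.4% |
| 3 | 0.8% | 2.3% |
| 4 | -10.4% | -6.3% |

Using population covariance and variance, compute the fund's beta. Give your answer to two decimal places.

1.24

r̄p = -7.2750%,  r̄m = -4.2250%
Cov = Σ(rp − r̄p)(rm − r̄m) / 4 = 17.5656
Var(rm) = Σ(rm − r̄m)² / 4 = 14.1969
β = Cov / Var = 17.5656 / 14.1969 = 1.2373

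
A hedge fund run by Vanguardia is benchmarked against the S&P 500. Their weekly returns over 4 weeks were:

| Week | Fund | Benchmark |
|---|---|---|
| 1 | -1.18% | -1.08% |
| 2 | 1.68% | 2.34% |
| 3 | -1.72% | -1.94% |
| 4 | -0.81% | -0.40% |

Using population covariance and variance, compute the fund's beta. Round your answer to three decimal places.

0.810

r̄p = -0.5075%,  r̄m = -0.2700%
Cov = Σ(rp − r̄p)(rm − r̄m) / 4 = 2.0796
Var(rm) = Σ(rm − r̄m)² / 4 = 2.5685
β = Cov / Var = 2.0796 / 2.5685 = 0.8097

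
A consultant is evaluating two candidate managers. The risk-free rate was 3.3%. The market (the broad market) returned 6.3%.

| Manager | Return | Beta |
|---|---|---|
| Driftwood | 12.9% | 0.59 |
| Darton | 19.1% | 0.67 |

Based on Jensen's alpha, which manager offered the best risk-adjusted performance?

Driftwood: α = 12.9% − [3.3% + 0.59 × (6.3% − 3.3%)] = 7.830
Darton: α = 19.1% − [3.3% + 0.67 × (6.3% − 3.3%)] = 13.790
Highest: Darton (13.790).

Darton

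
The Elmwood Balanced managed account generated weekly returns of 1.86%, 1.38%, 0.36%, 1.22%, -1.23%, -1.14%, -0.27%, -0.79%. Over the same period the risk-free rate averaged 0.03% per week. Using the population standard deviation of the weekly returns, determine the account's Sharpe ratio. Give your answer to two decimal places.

r̄ = (1.86 + 1.38 + 0.36 + 1.22 − 1.23 − 1.14 − 0.27 − 0.79) / 8 = 0.1738%
Population σ = √[Σ(r − r̄)² / 8] = √[10.2500 / 8] = √1.2813 = 1.1319%
Sharpe = (r̄ − rf) / σ = (0.1738 − 0.03) / 1.1319 = 0.1438 / 1.1319 = 0.1270

0.13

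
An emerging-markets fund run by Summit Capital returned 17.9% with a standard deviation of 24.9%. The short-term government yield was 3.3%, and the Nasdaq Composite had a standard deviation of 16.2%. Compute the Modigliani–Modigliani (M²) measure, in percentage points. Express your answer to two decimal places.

Sharpe = (Rp − Rf) / σp = (17.9% − 3.3%) / 24.9% = 0.5863
M² = Rf + Sharpe × σm = 3.3% + 0.5863 × 16.2% = 12.7981%

12.80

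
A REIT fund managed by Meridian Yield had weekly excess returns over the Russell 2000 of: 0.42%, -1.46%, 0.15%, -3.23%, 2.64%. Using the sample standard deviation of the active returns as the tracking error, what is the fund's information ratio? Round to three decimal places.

-0.135

μ = (0.42 − 1.46 + 0.15 − 3.23 + 2.64) / 5 = -1.480 / 5 = -0.2960%
Σ(r − μ)² = 19.2949; sample σ = √(19.2949/4) = 2.1963%
IR = μ / tracking error = -0.2960 / 2.1963 = -0.1348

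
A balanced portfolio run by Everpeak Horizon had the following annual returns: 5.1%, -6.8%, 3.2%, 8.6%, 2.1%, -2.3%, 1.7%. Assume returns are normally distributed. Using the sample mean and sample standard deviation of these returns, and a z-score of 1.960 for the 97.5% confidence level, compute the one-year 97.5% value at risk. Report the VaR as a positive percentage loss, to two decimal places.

8.14

μ = (5.1 − 6.8 + 3.2 + 8.6 + 2.1 − 2.3 + 1.7) / 7 = 11.60 / 7 = 1.6571%
Sample σ = √[Σ(r − μ)² / 6] = √[149.8171 / 6] = √24.9695 = 4.9969%
VaR = −(μ − z·σ) = −(1.6571 − 1.960 × 4.9969) = −(-8.1368) = 8.1368%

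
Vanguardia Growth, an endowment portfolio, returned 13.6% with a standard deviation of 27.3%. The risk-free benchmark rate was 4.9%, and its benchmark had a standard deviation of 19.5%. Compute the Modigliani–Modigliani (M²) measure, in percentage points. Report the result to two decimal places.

Sharpe = (Rp − Rf) / σp = (13.6% − 4.9%) / 27.3% = 0.3187
M² = Rf + Sharpe × σm = 4.9% + 0.3187 × 19.5% = 11.1147%

11.11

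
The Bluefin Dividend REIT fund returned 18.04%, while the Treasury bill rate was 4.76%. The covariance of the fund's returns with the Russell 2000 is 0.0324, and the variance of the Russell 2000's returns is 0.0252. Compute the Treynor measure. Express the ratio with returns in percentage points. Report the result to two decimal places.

β = Cov / Var = 0.0324 / 0.0252 = 1.2857
Treynor = (Rp − Rf) / β = (18.04% − 4.76%) / 1.2857 = 13.28 / 1.2857 = 10.3290

10.33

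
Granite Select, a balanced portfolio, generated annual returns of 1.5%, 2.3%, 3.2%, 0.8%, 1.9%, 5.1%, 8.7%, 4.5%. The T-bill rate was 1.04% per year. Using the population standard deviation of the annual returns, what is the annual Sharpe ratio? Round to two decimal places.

r̄ = (1.5 + 2.3 + 3.2 + 0.8 + 1.9 + 5.1 + 8.7 + 4.5) / 8 = 28.00 / 8 = 3.5000%
Population std dev = √[45.9800 / 8] = 2.3974%
Sharpe = (r̄ − rf) / σ = (3.5000 − 1.04) / 2.3974 = 2.4600 / 2.3974 = 1.0261

1.03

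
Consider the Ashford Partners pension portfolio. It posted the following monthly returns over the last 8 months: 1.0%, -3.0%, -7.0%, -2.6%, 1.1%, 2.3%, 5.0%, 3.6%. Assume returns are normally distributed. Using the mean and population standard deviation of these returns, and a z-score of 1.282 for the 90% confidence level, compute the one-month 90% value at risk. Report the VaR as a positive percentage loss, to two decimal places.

r̄ = (1 − 3 − 7 − 2.6 + 1.1 + 2.3 + 5 + 3.6) / 8 = 0.40 / 8 = 0.0500%
Population std dev = √[110.2000 / 8] = 3.7115%
VaR = −(r̄ − z·σ) = −(0.0500 − 1.282 × 3.7115) = −(-4.7081) = 4.7081%

4.71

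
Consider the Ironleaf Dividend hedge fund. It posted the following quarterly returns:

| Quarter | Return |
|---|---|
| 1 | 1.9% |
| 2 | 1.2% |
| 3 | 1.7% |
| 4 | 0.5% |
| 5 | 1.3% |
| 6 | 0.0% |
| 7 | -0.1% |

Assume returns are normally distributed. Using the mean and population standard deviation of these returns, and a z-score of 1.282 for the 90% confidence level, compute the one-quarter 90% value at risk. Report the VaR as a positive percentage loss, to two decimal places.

Mean return μ = 6.50 / 7 = 0.9286%
Population std dev = √[3.8543 / 7] = 0.7420%
VaR = −(μ − z·σ) = −(0.9286 − 1.282 × 0.7420) = −(-0.0226) = 0.0226%

0.02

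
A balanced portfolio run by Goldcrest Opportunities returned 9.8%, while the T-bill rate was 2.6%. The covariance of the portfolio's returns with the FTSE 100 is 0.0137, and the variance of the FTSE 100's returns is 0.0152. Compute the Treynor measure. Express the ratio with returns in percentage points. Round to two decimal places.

β = Cov / Var = 0.0137 / 0.0152 = 0.9013
Treynor = (Rp − Rf) / β = (9.8% − 2.6%) / 0.9013 = 7.20 / 0.9013 = 7.9885

7.99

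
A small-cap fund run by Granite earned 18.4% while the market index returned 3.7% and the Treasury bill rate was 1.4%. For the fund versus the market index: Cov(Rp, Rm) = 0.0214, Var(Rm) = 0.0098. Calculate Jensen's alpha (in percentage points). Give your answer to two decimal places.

β = Cov / Var = 0.0214 / 0.0098 = 2.1837
E[R] = Rf + β(Rm − Rf) = 1.4% + 2.1837 × (3.7% − 1.4%) = 6.4225%
α = Rp − E[R] = 18.4% − 6.4225% = 11.9775

11.98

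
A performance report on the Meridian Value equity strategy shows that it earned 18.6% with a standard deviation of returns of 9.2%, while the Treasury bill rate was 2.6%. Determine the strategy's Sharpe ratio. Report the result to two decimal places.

Sharpe = (Rp − Rf) / σp = (18.6% − 2.6%) / 9.2% = 16.00% / 9.2% = 1.7391

1.74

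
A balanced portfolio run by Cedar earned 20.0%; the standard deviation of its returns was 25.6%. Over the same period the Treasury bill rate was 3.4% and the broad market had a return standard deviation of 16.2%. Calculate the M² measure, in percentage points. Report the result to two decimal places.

Sharpe = (Rp − Rf) / σp = (20.0% − 3.4%) / 25.6% = 0.6484
M² = Rf + Sharpe × σm = 3.4% + 0.6484 × 16.2% = 13.9041%

13.90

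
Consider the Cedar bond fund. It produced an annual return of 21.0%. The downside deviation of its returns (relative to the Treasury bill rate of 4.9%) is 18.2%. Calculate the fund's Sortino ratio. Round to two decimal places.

0.88

Sortino = (Rp − Rf) / σd = (21.0% − 4.9%) / 18.2% = 16.10% / 18.2% = 0.8846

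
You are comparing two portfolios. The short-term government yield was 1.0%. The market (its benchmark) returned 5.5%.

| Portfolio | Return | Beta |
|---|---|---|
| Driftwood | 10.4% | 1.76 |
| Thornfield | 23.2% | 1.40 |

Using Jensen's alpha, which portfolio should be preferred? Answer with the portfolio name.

Thornfield

Driftwood: α = 10.4% − [1.0% + 1.76 × (5.5% − 1.0%)] = 1.480
Thornfield: α = 23.2% − [1.0% + 1.40 × (5.5% − 1.0%)] = 15.900
Highest: Thornfield (15.900).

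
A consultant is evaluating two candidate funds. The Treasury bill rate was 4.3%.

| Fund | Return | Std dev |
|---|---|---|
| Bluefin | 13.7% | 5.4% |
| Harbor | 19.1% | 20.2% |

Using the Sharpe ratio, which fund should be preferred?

Bluefin: Sharpe ratio = (13.7% − 4.3%) / 5.4% = 1.741
Harbor: Sharpe ratio = (19.1% − 4.3%) / 20.2% = 0.733
Highest: Bluefin (1.741).

Bluefin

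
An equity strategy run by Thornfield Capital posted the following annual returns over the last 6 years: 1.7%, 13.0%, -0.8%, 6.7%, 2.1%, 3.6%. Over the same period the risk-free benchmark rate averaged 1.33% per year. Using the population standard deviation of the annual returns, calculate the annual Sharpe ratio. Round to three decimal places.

μ = (1.7 + 13 − 0.8 + 6.7 + 2.1 + 3.6) / 6 = 4.3833%
Σ(r − μ)² = 119.5083; population σ = √(119.5083/6) = 4.4630%
Sharpe = (μ − rf) / σ = (4.3833 − 1.33) / 4.4630 = 3.0533 / 4.4630 = 0.6841

0.684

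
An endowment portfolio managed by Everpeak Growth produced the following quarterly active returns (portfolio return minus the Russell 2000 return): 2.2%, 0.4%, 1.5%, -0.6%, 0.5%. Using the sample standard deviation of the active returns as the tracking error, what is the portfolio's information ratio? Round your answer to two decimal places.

μ = (2.2 + 0.4 + 1.5 − 0.6 + 0.5) / 5 = 4.00 / 5 = 0.8000%
Σ(r − μ)² = (2.2 − 0.8000)² + (0.4 − 0.8000)² + (1.5 − 0.8000)² + … = 4.6600
sample σ = √(4.6600 / 4) = √1.1650 = 1.0794%
IR = μ / tracking error = 0.8000 / 1.0794 = 0.7412

0.74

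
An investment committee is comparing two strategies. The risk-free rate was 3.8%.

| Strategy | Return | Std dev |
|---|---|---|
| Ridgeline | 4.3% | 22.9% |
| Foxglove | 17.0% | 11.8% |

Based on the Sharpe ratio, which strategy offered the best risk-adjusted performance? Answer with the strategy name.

Ridgeline: Sharpe ratio = (4.3% − 3.8%) / 22.9% = 0.022
Foxglove: Sharpe ratio = (17.0% − 3.8%) / 11.8% = 1.119
Highest: Foxglove (1.119).

Foxglove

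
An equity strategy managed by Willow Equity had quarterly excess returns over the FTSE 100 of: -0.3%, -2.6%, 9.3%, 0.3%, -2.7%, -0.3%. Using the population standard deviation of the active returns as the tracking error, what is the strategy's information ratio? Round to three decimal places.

Mean return μ = 3.70 / 6 = 0.6167%
Population std dev = √[98.5283 / 6] = 4.0523%
IR = μ / tracking error = 0.6167 / 4.0523 = 0.1522

0.152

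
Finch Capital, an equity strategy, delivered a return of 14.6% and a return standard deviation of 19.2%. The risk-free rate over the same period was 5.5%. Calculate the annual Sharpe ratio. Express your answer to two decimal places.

0.47

Sharpe = (Rp − Rf) / σp = (14.6% − 5.5%) / 19.2% = 9.10% / 19.2% = 0.4740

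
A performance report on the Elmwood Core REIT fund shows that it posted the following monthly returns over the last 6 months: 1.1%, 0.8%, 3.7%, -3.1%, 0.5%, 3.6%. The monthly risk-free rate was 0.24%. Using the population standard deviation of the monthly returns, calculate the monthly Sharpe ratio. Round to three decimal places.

Mean return r̄ = 6.60 / 6 = 1.1000%
Σ(r − r̄)² = (1.1 − 1.1000)² + (0.8 − 1.1000)² + (3.7 − 1.1000)² + … = 31.1000
population σ = √(31.1000 / 6) = √5.1833 = 2.2767%
Sharpe = (r̄ − rf) / σ = (1.1000 − 0.24) / 2.2767 = 0.8600 / 2.2767 = 0.3777

0.378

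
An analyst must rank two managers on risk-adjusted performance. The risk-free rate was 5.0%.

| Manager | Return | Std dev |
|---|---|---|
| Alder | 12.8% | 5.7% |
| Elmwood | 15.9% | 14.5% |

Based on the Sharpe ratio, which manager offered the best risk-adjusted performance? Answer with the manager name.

Alder

Alder: Sharpe ratio = (12.8% − 5.0%) / 5.7% = 1.368
Elmwood: Sharpe ratio = (15.9% − 5.0%) / 14.5% = 0.752
Highest: Alder (1.368).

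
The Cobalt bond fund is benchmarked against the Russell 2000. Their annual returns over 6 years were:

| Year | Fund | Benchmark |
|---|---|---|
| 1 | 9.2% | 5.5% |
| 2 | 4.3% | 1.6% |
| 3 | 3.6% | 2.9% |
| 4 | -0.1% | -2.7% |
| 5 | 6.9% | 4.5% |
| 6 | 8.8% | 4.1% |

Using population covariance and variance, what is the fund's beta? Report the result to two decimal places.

r̄p = 5.4500%,  r̄m = 2.6500%
Cov = Σ(rp − r̄p)(rm − r̄m) / 6 = 8.1108
Var(rm) = Σ(rm − r̄m)² / 6 = 7.2392
β = Cov / Var = 8.1108 / 7.2392 = 1.1204

1.12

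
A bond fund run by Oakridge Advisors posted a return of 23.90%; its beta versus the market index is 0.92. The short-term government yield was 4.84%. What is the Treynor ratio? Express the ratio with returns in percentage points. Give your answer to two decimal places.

Treynor = (Rp − Rf) / β = (23.90% − 4.84%) / 0.92 = 19.06 / 0.92 = 20.7174

20.72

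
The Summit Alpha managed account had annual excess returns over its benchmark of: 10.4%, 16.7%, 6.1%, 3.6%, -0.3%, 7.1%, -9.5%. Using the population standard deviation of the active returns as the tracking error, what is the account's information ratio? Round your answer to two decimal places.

0.64

r̄ = (10.4 + 16.7 + 6.1 + 3.6 − 0.3 + 7.1 − 9.5) / 7 = 34.10 / 7 = 4.8714%
Σ(r − r̄)² = (10.4 − 4.8714)² + (16.7 − 4.8714)² + (6.1 − 4.8714)² + … = 411.8543
σ = √[411.8543 / 7] = 7.6705%
IR = r̄ / tracking error = 4.8714 / 7.6705 = 0.6351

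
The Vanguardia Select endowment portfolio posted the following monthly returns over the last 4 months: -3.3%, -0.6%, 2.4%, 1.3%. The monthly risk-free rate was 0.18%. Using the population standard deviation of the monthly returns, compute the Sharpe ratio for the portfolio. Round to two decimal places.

Mean return μ = -0.20 / 4 = -0.0500%
Σ(r − μ)² = (-3.3 − (-0.0500))² + (-0.6 − (-0.0500))² + (2.4 − (-0.0500))² + … = 18.6900
population σ = √(18.6900 / 4) = √4.6725 = 2.1616%
Sharpe = (μ − rf) / σ = (-0.0500 − 0.18) / 2.1616 = -0.2300 / 2.1616 = -0.1064

-0.11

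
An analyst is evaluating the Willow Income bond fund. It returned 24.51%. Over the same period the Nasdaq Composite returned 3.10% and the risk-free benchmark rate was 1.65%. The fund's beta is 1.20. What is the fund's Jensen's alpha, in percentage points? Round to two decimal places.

CAPM expected return = Rf + β(Rm − Rf) = 1.65% + 1.20 × (3.10% − 1.65%) = 1.65 + 1.20 × 1.45 = 3.3900%
Jensen's α = Rp − E[R] = 24.51% − 3.3900% = 21.1200

21.12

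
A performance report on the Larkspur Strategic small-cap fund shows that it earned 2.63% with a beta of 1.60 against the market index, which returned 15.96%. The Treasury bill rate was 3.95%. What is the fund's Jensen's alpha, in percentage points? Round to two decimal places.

-20.54

CAPM expected return = Rf + β(Rm − Rf) = 3.95% + 1.60 × (15.96% − 3.95%) = 3.95 + 1.60 × 12.01 = 23.1660%
Jensen's α = Rp − E[R] = 2.63% − 23.1660% = -20.5360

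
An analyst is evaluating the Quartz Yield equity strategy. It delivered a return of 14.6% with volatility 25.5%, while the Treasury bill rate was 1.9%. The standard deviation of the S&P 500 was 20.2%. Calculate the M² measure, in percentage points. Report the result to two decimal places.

Sharpe = (Rp − Rf) / σp = (14.6% − 1.9%) / 25.5% = 0.4980
M² = Rf + Sharpe × σm = 1.9% + 0.4980 × 20.2% = 11.9596%

11.96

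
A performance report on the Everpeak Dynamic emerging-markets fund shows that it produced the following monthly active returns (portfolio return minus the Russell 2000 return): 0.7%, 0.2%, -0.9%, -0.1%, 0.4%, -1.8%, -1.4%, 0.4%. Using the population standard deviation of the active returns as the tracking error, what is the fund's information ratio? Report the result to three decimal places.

r̄ = (0.7 + 0.2 − 0.9 − 0.1 + 0.4 − 1.8 − 1.4 + 0.4) / 8 = -2.50 / 8 = -0.3125%
Σ(r − r̄)² = 6.0888; population σ = √(6.0888/8) = 0.8724%
IR = r̄ / tracking error = -0.3125 / 0.8724 = -0.3582

-0.358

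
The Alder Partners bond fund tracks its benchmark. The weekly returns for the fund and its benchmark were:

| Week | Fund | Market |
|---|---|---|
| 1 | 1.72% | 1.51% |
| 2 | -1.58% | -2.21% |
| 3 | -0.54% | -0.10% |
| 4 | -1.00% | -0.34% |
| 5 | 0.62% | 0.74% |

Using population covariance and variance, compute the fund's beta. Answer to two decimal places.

0.88

r̄p = -0.1560%,  r̄m = -0.0800%
Cov = Σ(rp − r̄p)(rm − r̄m) / 5 = 1.3759
Var(rm) = Σ(rm − r̄m)² / 5 = 1.5611
β = Cov / Var = 1.3759 / 1.5611 = 0.8814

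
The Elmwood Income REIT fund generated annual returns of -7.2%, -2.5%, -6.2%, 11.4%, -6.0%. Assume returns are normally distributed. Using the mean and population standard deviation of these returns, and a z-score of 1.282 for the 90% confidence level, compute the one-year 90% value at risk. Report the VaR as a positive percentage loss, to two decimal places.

r̄ = (-7.2 − 2.5 − 6.2 + 11.4 − 6) / 5 = -2.1000%
Population std dev = √[240.4400 / 5] = 6.9346%
VaR = −(r̄ − z·σ) = −(-2.1000 − 1.282 × 6.9346) = −(-10.9902) = 10.9902%

10.99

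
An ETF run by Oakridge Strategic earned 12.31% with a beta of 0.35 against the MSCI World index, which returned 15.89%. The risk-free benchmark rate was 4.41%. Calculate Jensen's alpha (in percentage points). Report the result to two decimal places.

CAPM expected return = Rf + β(Rm − Rf) = 4.41% + 0.35 × (15.89% − 4.41%) = 4.41 + 0.35 × 11.48 = 8.4280%
Jensen's α = Rp − E[R] = 12.31% − 8.4280% = 3.8820

3.88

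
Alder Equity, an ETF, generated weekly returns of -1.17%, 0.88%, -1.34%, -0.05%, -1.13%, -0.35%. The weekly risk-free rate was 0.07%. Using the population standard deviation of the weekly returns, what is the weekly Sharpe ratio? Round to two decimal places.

-0.76

r̄ = (-1.17 + 0.88 − 1.34 − 0.05 − 1.13 − 0.35) / 6 = -0.5267%
Population σ = √[Σ(r − r̄)² / 6] = √[3.6765 / 6] = √0.6128 = 0.7828%
Sharpe = (r̄ − rf) / σ = (-0.5267 − 0.07) / 0.7828 = -0.5967 / 0.7828 = -0.7623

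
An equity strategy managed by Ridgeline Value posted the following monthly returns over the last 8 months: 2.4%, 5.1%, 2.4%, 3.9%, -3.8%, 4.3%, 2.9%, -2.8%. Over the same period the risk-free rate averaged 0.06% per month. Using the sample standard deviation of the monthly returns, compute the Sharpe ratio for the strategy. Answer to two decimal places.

0.53

Mean return r̄ = 14.40 / 8 = 1.8000%
Σ(r − r̄)² = 76.0000; sample σ = √(76.0000/7) = 3.2950%
Sharpe = (r̄ − rf) / σ = (1.8000 − 0.06) / 3.2950 = 1.7400 / 3.2950 = 0.5281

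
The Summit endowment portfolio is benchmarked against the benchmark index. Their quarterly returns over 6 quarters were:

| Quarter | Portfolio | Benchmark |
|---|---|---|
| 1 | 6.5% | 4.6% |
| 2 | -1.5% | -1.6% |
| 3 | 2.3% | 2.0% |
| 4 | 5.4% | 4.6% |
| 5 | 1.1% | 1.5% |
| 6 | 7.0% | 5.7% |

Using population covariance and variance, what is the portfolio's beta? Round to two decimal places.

r̄p = 3.4667%,  r̄m = 2.8000%
Cov = Σ(rp − r̄p)(rm − r̄m) / 6 = 7.5083
Var(rm) = Σ(rm − r̄m)² / 6 = 6.0967
β = Cov / Var = 7.5083 / 6.0967 = 1.2315

1.23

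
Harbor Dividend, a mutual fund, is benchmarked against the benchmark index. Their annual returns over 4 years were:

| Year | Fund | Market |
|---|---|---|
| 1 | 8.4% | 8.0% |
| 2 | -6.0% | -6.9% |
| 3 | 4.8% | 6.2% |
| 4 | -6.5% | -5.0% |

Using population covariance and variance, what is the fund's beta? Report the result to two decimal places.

0.98

r̄p = 0.1750%,  r̄m = 0.5750%
Cov = Σ(rp − r̄p)(rm − r̄m) / 4 = 42.6144
Var(rm) = Σ(rm − r̄m)² / 4 = 43.4319
β = Cov / Var = 42.6144 / 43.4319 = 0.9812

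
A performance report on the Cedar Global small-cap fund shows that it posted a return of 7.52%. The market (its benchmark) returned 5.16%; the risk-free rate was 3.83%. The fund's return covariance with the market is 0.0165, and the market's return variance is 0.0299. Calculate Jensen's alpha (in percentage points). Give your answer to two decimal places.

2.96

β = Cov / Var = 0.0165 / 0.0299 = 0.5518
E[R] = Rf + β(Rm − Rf) = 3.83% + 0.5518 × (5.16% − 3.83%) = 4.5639%
α = Rp − E[R] = 7.52% − 4.5639% = 2.9561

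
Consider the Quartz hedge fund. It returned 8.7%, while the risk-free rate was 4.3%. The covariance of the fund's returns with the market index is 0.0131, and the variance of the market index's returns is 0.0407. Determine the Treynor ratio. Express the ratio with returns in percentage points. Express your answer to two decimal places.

β = Cov / Var = 0.0131 / 0.0407 = 0.3219
Treynor = (Rp − Rf) / β = (8.7% − 4.3%) / 0.3219 = 4.40 / 0.3219 = 13.6688

13.67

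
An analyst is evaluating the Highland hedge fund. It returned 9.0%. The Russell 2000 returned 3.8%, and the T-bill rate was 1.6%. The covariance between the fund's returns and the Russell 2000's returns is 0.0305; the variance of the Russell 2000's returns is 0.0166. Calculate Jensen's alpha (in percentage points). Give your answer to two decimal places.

3.36

β = Cov / Var = 0.0305 / 0.0166 = 1.8373
E[R] = Rf + β(Rm − Rf) = 1.6% + 1.8373 × (3.8% − 1.6%) = 5.6421%
α = Rp − E[R] = 9.0% − 5.6421% = 3.3579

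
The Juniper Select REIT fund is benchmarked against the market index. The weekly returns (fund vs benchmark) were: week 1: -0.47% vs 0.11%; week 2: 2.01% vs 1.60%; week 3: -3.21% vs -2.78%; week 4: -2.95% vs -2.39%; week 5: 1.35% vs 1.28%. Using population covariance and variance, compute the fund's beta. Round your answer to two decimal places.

r̄p = -0.6540%,  r̄m = -0.4360%
Cov = Σ(rp − r̄p)(rm − r̄m) / 5 = 3.8882
Var(rm) = Σ(rm − r̄m)² / 5 = 3.3401
β = Cov / Var = 3.8882 / 3.3401 = 1.1641

1.16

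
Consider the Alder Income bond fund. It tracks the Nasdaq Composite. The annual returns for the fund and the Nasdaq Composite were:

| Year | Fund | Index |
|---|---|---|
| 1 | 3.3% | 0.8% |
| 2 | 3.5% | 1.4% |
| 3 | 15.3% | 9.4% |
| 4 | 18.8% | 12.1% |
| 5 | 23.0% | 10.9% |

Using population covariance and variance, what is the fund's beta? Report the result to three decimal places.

1.605

r̄p = 12.7800%,  r̄m = 6.9200%
Cov = Σ(rp − r̄p)(rm − r̄m) / 5 = 37.4704
Var(rm) = Σ(rm − r̄m)² / 5 = 23.3496
β = Cov / Var = 37.4704 / 23.3496 = 1.6048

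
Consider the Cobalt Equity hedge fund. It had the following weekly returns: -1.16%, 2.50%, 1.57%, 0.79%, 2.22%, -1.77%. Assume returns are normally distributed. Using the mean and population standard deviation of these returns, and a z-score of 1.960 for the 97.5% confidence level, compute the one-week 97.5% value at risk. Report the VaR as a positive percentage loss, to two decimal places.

2.50

Mean return μ = 4.150 / 6 = 0.6917%
Σ(r − μ)² = (-1.16 − 0.6917)² + (2.5 − 0.6917)² + … = 15.8755
σ = √[15.8755 / 6] = 1.6266%
VaR = −(μ − z·σ) = −(0.6917 − 1.960 × 1.6266) = −(-2.4964) = 2.4964%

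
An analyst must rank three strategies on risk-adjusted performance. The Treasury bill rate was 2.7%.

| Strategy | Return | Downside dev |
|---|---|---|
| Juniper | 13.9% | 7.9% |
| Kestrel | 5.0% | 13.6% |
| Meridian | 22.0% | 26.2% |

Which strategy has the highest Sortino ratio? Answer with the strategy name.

Juniper

Juniper: Sortino ratio = (13.9% − 2.7%) / 7.9% = 1.418
Kestrel: Sortino ratio = (5.0% − 2.7%) / 13.6% = 0.169
Meridian: Sortino ratio = (22.0% − 2.7%) / 26.2% = 0.737
Highest: Juniper (1.418).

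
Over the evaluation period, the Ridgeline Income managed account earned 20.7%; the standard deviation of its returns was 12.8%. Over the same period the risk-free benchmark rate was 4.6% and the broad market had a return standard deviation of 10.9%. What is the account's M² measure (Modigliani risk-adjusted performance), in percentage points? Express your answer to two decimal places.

18.31

Sharpe = (Rp − Rf) / σp = (20.7% − 4.6%) / 12.8% = 1.2578
M² = Rf + Sharpe × σm = 4.6% + 1.2578 × 10.9% = 18.3100%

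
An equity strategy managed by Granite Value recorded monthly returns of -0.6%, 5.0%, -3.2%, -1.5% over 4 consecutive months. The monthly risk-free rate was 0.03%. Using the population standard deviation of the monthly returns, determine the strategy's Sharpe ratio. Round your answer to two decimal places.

μ = (-0.6 + 5 − 3.2 − 1.5) / 4 = -0.30 / 4 = -0.0750%
Σ(r − μ)² = (-0.6 − (-0.0750))² + (5 − (-0.0750))² + … = 37.8275
σ = √[37.8275 / 4] = 3.0752%
Sharpe = (μ − rf) / σ = (-0.0750 − 0.03) / 3.0752 = -0.1050 / 3.0752 = -0.0341

-0.03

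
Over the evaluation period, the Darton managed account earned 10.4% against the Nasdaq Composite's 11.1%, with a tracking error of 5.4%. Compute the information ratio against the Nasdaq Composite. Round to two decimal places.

-0.13

IR = (Rp − Rb) / TE = (10.4% − 11.1%) / 5.4% = -0.70% / 5.4% = -0.1296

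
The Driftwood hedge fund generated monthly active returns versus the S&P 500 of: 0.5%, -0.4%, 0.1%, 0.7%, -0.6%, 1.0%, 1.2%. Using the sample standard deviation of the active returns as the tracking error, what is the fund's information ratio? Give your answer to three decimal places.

r̄ = (0.5 − 0.4 + 0.1 + 0.7 − 0.6 + 1 + 1.2) / 7 = 2.50 / 7 = 0.3571%
Σ(r − r̄)² = 2.8171; sample σ = √(2.8171/6) = 0.6852%
IR = r̄ / tracking error = 0.3571 / 0.6852 = 0.5212

0.521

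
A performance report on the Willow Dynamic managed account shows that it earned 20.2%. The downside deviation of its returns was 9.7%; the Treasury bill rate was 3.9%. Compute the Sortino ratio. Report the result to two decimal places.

Sortino = (Rp − Rf) / σd = (20.2% − 3.9%) / 9.7% = 16.30% / 9.7% = 1.6804

1.68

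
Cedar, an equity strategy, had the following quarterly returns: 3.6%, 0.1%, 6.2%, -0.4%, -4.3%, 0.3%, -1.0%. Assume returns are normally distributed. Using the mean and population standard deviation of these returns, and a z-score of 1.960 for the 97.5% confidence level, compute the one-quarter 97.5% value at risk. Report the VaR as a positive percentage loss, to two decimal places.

Mean return r̄ = 4.50 / 7 = 0.6429%
Population σ = √[Σ(r − r̄)² / 7] = √[68.2571 / 7] = √9.7510 = 3.1227%
VaR = −(r̄ − z·σ) = −(0.6429 − 1.960 × 3.1227) = −(-5.4776) = 5.4776%

5.48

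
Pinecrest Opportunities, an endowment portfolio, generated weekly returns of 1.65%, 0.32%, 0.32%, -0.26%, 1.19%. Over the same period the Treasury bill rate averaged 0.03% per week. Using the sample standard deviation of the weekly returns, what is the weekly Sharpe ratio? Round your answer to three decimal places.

r̄ = (1.65 + 0.32 + 0.32 − 0.26 + 1.19) / 5 = 0.6440%
Σ(r − r̄)² = 2.3373; sample σ = √(2.3373/4) = 0.7644%
Sharpe = (r̄ − rf) / σ = (0.6440 − 0.03) / 0.7644 = 0.6140 / 0.7644 = 0.8032

0.803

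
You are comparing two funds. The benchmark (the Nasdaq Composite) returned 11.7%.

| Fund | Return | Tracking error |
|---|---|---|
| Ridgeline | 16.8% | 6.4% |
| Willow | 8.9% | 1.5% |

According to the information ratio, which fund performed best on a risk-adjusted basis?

Ridgeline

Ridgeline: IR = (16.8% − 11.7%) / 6.4% = 0.797
Willow: IR = (8.9% − 11.7%) / 1.5% = -1.867
Highest: Ridgeline (0.797).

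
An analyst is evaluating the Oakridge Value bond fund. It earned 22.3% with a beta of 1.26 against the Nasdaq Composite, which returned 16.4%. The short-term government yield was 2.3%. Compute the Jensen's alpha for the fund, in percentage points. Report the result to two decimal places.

2.23

CAPM expected return = Rf + β(Rm − Rf) = 2.3% + 1.26 × (16.4% − 2.3%) = 2.3 + 1.26 × 14.10 = 20.0660%
Jensen's α = Rp − E[R] = 22.3% − 20.0660% = 2.2340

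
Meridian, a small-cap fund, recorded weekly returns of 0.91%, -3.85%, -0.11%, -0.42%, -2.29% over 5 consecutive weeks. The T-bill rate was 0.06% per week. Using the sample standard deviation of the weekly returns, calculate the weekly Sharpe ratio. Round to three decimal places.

r̄ = (0.91 − 3.85 − 0.11 − 0.42 − 2.29) / 5 = -1.1520%
Σ(r − r̄)² = 14.4477; sample σ = √(14.4477/4) = 1.9005%
Sharpe = (r̄ − rf) / σ = (-1.1520 − 0.06) / 1.9005 = -1.2120 / 1.9005 = -0.6377

-0.638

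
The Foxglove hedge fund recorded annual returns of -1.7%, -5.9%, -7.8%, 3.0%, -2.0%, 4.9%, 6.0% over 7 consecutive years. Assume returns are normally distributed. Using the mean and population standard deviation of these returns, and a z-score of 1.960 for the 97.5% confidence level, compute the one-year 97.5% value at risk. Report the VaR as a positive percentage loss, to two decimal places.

10.15

r̄ = (-1.7 − 5.9 − 7.8 + 3 − 2 + 4.9 + 6) / 7 = -0.5000%
Population std dev = √[169.8000 / 7] = 4.9252%
VaR = −(r̄ − z·σ) = −(-0.5000 − 1.960 × 4.9252) = −(-10.1534) = 10.1534%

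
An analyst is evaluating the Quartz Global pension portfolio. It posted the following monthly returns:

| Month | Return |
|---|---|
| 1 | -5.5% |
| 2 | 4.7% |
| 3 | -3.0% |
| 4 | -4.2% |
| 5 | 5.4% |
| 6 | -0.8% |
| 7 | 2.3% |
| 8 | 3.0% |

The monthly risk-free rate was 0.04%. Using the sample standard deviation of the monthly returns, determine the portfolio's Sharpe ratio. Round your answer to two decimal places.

Mean return r̄ = 1.90 / 8 = 0.2375%
Σ(r − r̄)² = 122.6188; sample σ = √(122.6188/7) = 4.1853%
Sharpe = (r̄ − rf) / σ = (0.2375 − 0.04) / 4.1853 = 0.1975 / 4.1853 = 0.0472

0.05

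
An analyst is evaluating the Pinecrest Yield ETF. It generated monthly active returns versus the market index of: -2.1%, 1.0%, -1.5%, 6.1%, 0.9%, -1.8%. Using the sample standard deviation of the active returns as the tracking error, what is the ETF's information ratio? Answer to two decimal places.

Mean return r̄ = 2.60 / 6 = 0.4333%
Sample σ = √[Σ(r − r̄)² / 5] = √[47.7933 / 5] = √9.5587 = 3.0917%
IR = r̄ / tracking error = 0.4333 / 3.0917 = 0.1401

0.14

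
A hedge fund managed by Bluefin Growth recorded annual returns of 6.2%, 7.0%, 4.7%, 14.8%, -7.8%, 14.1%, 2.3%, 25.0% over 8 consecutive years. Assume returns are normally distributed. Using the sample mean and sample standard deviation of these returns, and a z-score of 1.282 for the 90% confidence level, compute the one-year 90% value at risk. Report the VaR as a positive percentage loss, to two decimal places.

4.25

μ = (6.2 + 7 + 4.7 + 14.8 − 7.8 + 14.1 + 2.3 + 25) / 8 = 8.2875%
Σ(r − μ)² = (6.2 − 8.2875)² + (7 − 8.2875)² + (4.7 − 8.2875)² + … = 669.0488
σ = √[669.0488 / 7] = 9.7764%
VaR = −(μ − z·σ) = −(8.2875 − 1.282 × 9.7764) = −(-4.2458) = 4.2458%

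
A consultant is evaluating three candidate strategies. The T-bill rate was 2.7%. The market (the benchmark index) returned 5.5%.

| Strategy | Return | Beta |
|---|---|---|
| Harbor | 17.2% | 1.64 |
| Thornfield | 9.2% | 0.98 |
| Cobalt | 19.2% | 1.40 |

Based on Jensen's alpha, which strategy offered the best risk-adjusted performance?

Harbor: α = 17.2% − [2.7% + 1.64 × (5.5% − 2.7%)] = 9.908
Thornfield: α = 9.2% − [2.7% + 0.98 × (5.5% − 2.7%)] = 3.756
Cobalt: α = 19.2% − [2.7% + 1.40 × (5.5% − 2.7%)] = 12.580
Highest: Cobalt (12.580).

Cobalt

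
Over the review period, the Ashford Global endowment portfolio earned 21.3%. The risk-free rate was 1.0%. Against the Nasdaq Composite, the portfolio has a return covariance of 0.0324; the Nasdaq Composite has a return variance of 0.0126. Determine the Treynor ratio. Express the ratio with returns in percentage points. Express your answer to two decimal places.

7.89

β = Cov / Var = 0.0324 / 0.0126 = 2.5714
Treynor = (Rp − Rf) / β = (21.3% − 1.0%) / 2.5714 = 20.30 / 2.5714 = 7.8945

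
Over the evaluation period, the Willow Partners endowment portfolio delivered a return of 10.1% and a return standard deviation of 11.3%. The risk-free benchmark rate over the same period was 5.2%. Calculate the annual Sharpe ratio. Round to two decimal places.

0.43

Sharpe = (Rp − Rf) / σp = (10.1% − 5.2%) / 11.3% = 4.90% / 11.3% = 0.4336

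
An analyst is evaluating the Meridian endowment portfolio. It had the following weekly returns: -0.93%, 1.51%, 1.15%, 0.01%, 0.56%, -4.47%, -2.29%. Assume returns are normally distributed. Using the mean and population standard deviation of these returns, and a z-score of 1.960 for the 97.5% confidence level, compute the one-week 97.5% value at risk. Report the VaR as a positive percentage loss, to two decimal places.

Mean return r̄ = -4.460 / 7 = -0.6371%
Σ(r − r̄)² = (-0.93 − (-0.6371))² + (1.51 − (-0.6371))² + … = 27.1645
population σ = √(27.1645 / 7) = √3.8806 = 1.9699%
VaR = −(r̄ − z·σ) = −(-0.6371 − 1.960 × 1.9699) = −(-4.4981) = 4.4981%

4.50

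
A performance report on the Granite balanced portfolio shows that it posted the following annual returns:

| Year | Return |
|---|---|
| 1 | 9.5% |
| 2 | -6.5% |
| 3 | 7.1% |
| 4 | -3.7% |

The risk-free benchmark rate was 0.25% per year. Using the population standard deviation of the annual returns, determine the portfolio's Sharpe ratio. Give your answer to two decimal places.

0.20

Mean return r̄ = 6.40 / 4 = 1.6000%
Σ(r − r̄)² = 186.3600; population σ = √(186.3600/4) = 6.8257%
Sharpe = (r̄ − rf) / σ = (1.6000 − 0.25) / 6.8257 = 1.3500 / 6.8257 = 0.1978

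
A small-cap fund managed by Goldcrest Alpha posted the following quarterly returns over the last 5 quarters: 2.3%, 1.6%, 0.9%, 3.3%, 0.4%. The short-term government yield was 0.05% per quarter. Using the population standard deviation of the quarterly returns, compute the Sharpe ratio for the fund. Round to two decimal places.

1.61

r̄ = (2.3 + 1.6 + 0.9 + 3.3 + 0.4) / 5 = 1.7000%
Σ(r − r̄)² = (2.3 − 1.7000)² + (1.6 − 1.7000)² + (0.9 − 1.7000)² + … = 5.2600
σ = √[5.2600 / 5] = 1.0257%
Sharpe = (r̄ − rf) / σ = (1.7000 − 0.05) / 1.0257 = 1.6500 / 1.0257 = 1.6087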